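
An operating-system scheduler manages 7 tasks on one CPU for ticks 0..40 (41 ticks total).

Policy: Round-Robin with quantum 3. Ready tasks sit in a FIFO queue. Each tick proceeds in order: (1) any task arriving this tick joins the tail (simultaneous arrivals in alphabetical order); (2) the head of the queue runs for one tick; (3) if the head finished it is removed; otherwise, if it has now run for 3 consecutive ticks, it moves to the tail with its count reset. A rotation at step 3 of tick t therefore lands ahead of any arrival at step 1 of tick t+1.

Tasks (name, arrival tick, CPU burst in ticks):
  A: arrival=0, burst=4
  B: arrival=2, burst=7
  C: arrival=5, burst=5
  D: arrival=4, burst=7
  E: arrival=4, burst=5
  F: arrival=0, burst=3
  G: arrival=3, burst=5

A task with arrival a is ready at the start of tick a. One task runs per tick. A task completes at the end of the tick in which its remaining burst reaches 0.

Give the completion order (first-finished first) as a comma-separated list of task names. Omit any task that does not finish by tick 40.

completion order = F, A, G, E, C, B, D

t=0: queue=[A,F] q_used=0 → run A
t=1: queue=[A,F] q_used=1 → run A
t=2: queue=[A,F,B] q_used=2 → run A
t=3: queue=[F,B,A,G] q_used=0 → run F
t=4: queue=[F,B,A,G,D,E] q_used=1 → run F
t=5: queue=[F,B,A,G,D,E,C] q_used=2 → run F
t=6: queue=[B,A,G,D,E,C] q_used=0 → run B
t=7: queue=[B,A,G,D,E,C] q_used=1 → run B
t=8: queue=[B,A,G,D,E,C] q_used=2 → run B
t=9: queue=[A,G,D,E,C,B] q_used=0 → run A
t=10: queue=[G,D,E,C,B] q_used=0 → run G
t=11: queue=[G,D,E,C,B] q_used=1 → run G
t=12: queue=[G,D,E,C,B] q_used=2 → run G
t=13: queue=[D,E,C,B,G] q_used=0 → run D
t=14: queue=[D,E,C,B,G] q_used=1 → run D
t=15: queue=[D,E,C,B,G] q_used=2 → run D
t=16: queue=[E,C,B,G,D] q_used=0 → run E
t=17: queue=[E,C,B,G,D] q_used=1 → run E
t=18: queue=[E,C,B,G,D] q_used=2 → run E
t=19: queue=[C,B,G,D,E] q_used=0 → run C
t=20: queue=[C,B,G,D,E] q_used=1 → run C
t=21: queue=[C,B,G,D,E] q_used=2 → run C
t=22: queue=[B,G,D,E,C] q_used=0 → run B
t=23: queue=[B,G,D,E,C] q_used=1 → run B
t=24: queue=[B,G,D,E,C] q_used=2 → run B
t=25: queue=[G,D,E,C,B] q_used=0 → run G
t=26: queue=[G,D,E,C,B] q_used=1 → run G
t=27: queue=[D,E,C,B] q_used=0 → run D
t=28: queue=[D,E,C,B] q_used=1 → run D
t=29: queue=[D,E,C,B] q_used=2 → run D
t=30: queue=[E,C,B,D] q_used=0 → run E
t=31: queue=[E,C,B,D] q_used=1 → run E
t=32: queue=[C,B,D] q_used=0 → run C
t=33: queue=[C,B,D] q_used=1 → run C
t=34: queue=[B,D] q_used=0 → run B
t=35: queue=[D] q_used=0 → run D
t=36: (idle)
t=37: (idle)
t=38: (idle)
t=39: (idle)
t=40: (idle)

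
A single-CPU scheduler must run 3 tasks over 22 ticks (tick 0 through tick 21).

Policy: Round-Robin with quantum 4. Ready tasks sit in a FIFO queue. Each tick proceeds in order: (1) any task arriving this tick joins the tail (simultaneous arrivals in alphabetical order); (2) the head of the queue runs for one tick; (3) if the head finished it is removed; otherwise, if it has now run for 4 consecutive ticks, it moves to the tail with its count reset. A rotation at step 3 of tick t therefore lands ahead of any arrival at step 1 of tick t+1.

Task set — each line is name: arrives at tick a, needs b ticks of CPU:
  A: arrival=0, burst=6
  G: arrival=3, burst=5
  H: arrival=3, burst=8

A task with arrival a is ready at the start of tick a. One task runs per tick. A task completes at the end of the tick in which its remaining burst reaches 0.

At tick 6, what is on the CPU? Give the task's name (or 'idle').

t=0: queue=[A] q_used=0 → run A
t=1: queue=[A] q_used=1 → run A
t=2: queue=[A] q_used=2 → run A
t=3: queue=[A,G,H] q_used=3 → run A
t=4: queue=[G,H,A] q_used=0 → run G
t=5: queue=[G,H,A] q_used=1 → run G
t=6: queue=[G,H,A] q_used=2 → run G
t=7: queue=[G,H,A] q_used=3 → run G
t=8: queue=[H,A,G] q_used=0 → run H
t=9: queue=[H,A,G] q_used=1 → run H
t=10: queue=[H,A,G] q_used=2 → run H
t=11: queue=[H,A,G] q_used=3 → run H
t=12: queue=[A,G,H] q_used=0 → run A
t=13: queue=[A,G,H] q_used=1 → run A
t=14: queue=[G,H] q_used=0 → run G
t=15: queue=[H] q_used=0 → run H
t=16: queue=[H] q_used=1 → run H
t=17: queue=[H] q_used=2 → run H
t=18: queue=[H] q_used=3 → run H
t=19: (idle)
t=20: (idle)
t=21: (idle)

running at tick 6 = G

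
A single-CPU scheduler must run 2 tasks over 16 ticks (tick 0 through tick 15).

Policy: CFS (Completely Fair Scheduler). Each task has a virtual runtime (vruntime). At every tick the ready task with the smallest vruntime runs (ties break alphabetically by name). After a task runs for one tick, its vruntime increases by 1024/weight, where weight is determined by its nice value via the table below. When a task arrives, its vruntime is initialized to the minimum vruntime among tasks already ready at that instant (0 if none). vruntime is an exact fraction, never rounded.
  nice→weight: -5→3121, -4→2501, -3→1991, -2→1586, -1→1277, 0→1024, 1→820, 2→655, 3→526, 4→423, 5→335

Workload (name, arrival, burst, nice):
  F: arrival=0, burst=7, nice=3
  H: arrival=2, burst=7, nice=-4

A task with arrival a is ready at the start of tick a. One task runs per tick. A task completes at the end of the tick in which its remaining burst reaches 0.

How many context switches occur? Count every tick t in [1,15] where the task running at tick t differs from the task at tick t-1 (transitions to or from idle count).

t=0: vr[F=0] → run F
t=1: vr[F=512/263] → run F
t=2: vr[F=1024/263 H=1024/263] → run F
t=3: vr[F=1536/263 H=1024/263] → run H
t=4: vr[F=1536/263 H=2830336/657763] → run H
t=5: vr[F=1536/263 H=3099648/657763] → run H
t=6: vr[F=1536/263 H=3368960/657763] → run H
t=7: vr[F=1536/263 H=3638272/657763] → run H
t=8: vr[F=1536/263 H=3907584/657763] → run F
t=9: vr[F=2048/263 H=3907584/657763] → run H
t=10: vr[F=2048/263 H=4176896/657763] → run H
t=11: vr[F=2048/263] → run F
t=12: vr[F=2560/263] → run F
t=13: vr[F=3072/263] → run F
t=14: (idle)
t=15: (idle)

context switches = 5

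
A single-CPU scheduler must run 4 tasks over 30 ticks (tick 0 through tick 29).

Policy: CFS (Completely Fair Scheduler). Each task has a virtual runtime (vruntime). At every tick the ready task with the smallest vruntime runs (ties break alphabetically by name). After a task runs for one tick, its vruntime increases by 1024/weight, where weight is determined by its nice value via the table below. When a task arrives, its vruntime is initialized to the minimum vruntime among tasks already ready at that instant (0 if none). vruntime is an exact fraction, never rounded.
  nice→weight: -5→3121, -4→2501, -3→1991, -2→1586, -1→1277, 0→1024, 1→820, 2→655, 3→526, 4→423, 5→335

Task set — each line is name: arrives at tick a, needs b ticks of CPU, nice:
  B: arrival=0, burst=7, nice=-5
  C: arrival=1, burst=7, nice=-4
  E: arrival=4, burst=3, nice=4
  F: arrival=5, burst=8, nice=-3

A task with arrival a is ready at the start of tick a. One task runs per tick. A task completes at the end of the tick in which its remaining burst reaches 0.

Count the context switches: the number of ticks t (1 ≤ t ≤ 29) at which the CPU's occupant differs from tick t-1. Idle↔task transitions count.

t=0: vr[B=0] → run B
t=1: vr[B=1024/3121 C=1024/3121] → run B
t=2: vr[B=2048/3121 C=1024/3121] → run C
t=3: vr[B=2048/3121 C=5756928/7805621] → run B
t=4: vr[B=3072/3121 C=5756928/7805621 E=5756928/7805621] → run C
t=5: vr[B=3072/3121 C=8952832/7805621 E=5756928/7805621 F=5756928/7805621] → run E
t=6: vr[B=3072/3121 C=8952832/7805621 E=10428136448/3301777683 F=5756928/7805621] → run F
t=7: vr[B=3072/3121 C=8952832/7805621 E=10428136448/3301777683 F=19454999552/15540991411] → run B
t=8: vr[B=4096/3121 C=8952832/7805621 E=10428136448/3301777683 F=19454999552/15540991411] → run C
t=9: vr[B=4096/3121 C=12148736/7805621 E=10428136448/3301777683 F=19454999552/15540991411] → run F
t=10: vr[B=4096/3121 C=12148736/7805621 E=10428136448/3301777683 F=27447955456/15540991411] → run B
t=11: vr[B=5120/3121 C=12148736/7805621 E=10428136448/3301777683 F=27447955456/15540991411] → run C
t=12: vr[B=5120/3121 C=15344640/7805621 E=10428136448/3301777683 F=27447955456/15540991411] → run B
t=13: vr[B=6144/3121 C=15344640/7805621 E=10428136448/3301777683 F=27447955456/15540991411] → run F
t=14: vr[B=6144/3121 C=15344640/7805621 E=10428136448/3301777683 F=35440911360/15540991411] → run C
t=15: vr[B=6144/3121 C=18540544/7805621 E=10428136448/3301777683 F=35440911360/15540991411] → run B
t=16: vr[C=18540544/7805621 E=10428136448/3301777683 F=35440911360/15540991411] → run F
t=17: vr[C=18540544/7805621 E=10428136448/3301777683 F=43433867264/15540991411] → run C
t=18: vr[C=21736448/7805621 E=10428136448/3301777683 F=43433867264/15540991411] → run C
t=19: vr[E=10428136448/3301777683 F=43433867264/15540991411] → run F
t=20: vr[E=10428136448/3301777683 F=51426823168/15540991411] → run E
t=21: vr[E=18421092352/3301777683 F=51426823168/15540991411] → run F
t=22: vr[E=18421092352/3301777683 F=59419779072/15540991411] → run F
t=23: vr[E=18421092352/3301777683 F=67412734976/15540991411] → run F
t=24: vr[E=18421092352/3301777683] → run E
t=25: (idle)
t=26: (idle)
t=27: (idle)
t=28: (idle)
t=29: (idle)

context switches = 21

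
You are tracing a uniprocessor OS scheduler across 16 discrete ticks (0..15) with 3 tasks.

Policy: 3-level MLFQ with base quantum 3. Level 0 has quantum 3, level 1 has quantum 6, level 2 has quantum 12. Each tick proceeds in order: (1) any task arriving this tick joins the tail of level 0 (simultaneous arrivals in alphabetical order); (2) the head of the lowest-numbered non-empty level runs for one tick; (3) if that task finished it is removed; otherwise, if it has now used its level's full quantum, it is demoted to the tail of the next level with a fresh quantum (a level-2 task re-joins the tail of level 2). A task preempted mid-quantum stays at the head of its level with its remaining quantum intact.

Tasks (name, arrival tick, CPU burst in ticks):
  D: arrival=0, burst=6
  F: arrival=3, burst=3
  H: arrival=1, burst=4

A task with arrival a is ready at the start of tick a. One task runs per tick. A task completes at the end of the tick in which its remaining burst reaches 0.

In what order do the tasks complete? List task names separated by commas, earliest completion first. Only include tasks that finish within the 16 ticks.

completion order = F, D, H

t=0: L0/L1/L2 = D/-/- → run D
t=1: L0/L1/L2 = DH/-/- → run D
t=2: L0/L1/L2 = DH/-/- → run D
t=3: L0/L1/L2 = HF/D/- → run H
t=4: L0/L1/L2 = HF/D/- → run H
t=5: L0/L1/L2 = HF/D/- → run H
t=6: L0/L1/L2 = F/DH/- → run F
t=7: L0/L1/L2 = F/DH/- → run F
t=8: L0/L1/L2 = F/DH/- → run F
t=9: L0/L1/L2 = -/DH/- → run D
t=10: L0/L1/L2 = -/DH/- → run D
t=11: L0/L1/L2 = -/DH/- → run D
t=12: L0/L1/L2 = -/H/- → run H
t=13: (idle)
t=14: (idle)
t=15: (idle)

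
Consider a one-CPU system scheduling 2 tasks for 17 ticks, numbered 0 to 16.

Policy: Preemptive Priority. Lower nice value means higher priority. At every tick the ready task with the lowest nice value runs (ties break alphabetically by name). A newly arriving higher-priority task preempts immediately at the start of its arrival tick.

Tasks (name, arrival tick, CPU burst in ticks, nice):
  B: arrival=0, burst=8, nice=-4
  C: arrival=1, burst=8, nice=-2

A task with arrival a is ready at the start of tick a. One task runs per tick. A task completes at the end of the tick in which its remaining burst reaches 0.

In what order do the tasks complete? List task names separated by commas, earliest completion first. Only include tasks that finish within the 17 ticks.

completion order = B, C

t=0: ready={B} → run B
t=1: ready={B,C} → run B
t=2: ready={B,C} → run B
t=3: ready={B,C} → run B
t=4: ready={B,C} → run B
t=5: ready={B,C} → run B
t=6: ready={B,C} → run B
t=7: ready={B,C} → run B
t=8: ready={C} → run C
t=9: ready={C} → run C
t=10: ready={C} → run C
t=11: ready={C} → run C
t=12: ready={C} → run C
t=13: ready={C} → run C
t=14: ready={C} → run C
t=15: ready={C} → run C
t=16: (idle)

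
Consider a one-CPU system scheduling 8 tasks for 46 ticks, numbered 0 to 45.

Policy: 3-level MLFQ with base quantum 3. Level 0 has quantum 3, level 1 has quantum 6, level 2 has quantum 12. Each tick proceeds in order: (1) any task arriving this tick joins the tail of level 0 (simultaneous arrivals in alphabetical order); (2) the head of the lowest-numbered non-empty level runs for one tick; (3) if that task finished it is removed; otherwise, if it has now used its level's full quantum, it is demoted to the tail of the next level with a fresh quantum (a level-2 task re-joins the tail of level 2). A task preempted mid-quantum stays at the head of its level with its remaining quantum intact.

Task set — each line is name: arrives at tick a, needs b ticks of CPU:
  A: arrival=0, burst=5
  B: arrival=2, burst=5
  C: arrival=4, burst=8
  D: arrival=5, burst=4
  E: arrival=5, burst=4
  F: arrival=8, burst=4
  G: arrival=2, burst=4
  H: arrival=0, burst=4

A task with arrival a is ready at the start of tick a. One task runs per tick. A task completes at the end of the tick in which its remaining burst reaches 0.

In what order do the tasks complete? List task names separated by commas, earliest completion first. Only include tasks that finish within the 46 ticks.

t=0: L0/L1/L2 = AH/-/- → run A
t=1: L0/L1/L2 = AH/-/- → run A
t=2: L0/L1/L2 = AHBG/-/- → run A
t=3: L0/L1/L2 = HBG/A/- → run H
t=4: L0/L1/L2 = HBGC/A/- → run H
t=5: L0/L1/L2 = HBGCDE/A/- → run H
t=6: L0/L1/L2 = BGCDE/AH/- → run B
t=7: L0/L1/L2 = BGCDE/AH/- → run B
t=8: L0/L1/L2 = BGCDEF/AH/- → run B
t=9: L0/L1/L2 = GCDEF/AHB/- → run G
t=10: L0/L1/L2 = GCDEF/AHB/- → run G
t=11: L0/L1/L2 = GCDEF/AHB/- → run G
t=12: L0/L1/L2 = CDEF/AHBG/- → run C
t=13: L0/L1/L2 = CDEF/AHBG/- → run C
t=14: L0/L1/L2 = CDEF/AHBG/- → run C
t=15: L0/L1/L2 = DEF/AHBGC/- → run D
t=16: L0/L1/L2 = DEF/AHBGC/- → run D
t=17: L0/L1/L2 = DEF/AHBGC/- → run D
t=18: L0/L1/L2 = EF/AHBGCD/- → run E
t=19: L0/L1/L2 = EF/AHBGCD/- → run E
t=20: L0/L1/L2 = EF/AHBGCD/- → run E
t=21: L0/L1/L2 = F/AHBGCDE/- → run F
t=22: L0/L1/L2 = F/AHBGCDE/- → run F
t=23: L0/L1/L2 = F/AHBGCDE/- → run F
t=24: L0/L1/L2 = -/AHBGCDEF/- → run A
t=25: L0/L1/L2 = -/AHBGCDEF/- → run A
t=26: L0/L1/L2 = -/HBGCDEF/- → run H
t=27: L0/L1/L2 = -/BGCDEF/- → run B
t=28: L0/L1/L2 = -/BGCDEF/- → run B
t=29: L0/L1/L2 = -/GCDEF/- → run G
t=30: L0/L1/L2 = -/CDEF/- → run C
t=31: L0/L1/L2 = -/CDEF/- → run C
t=32: L0/L1/L2 = -/CDEF/- → run C
t=33: L0/L1/L2 = -/CDEF/- → run C
t=34: L0/L1/L2 = -/CDEF/- → run C
t=35: L0/L1/L2 = -/DEF/- → run D
t=36: L0/L1/L2 = -/EF/- → run E
t=37: L0/L1/L2 = -/F/- → run F
t=38: (idle)
t=39: (idle)
t=40: (idle)
t=41: (idle)
t=42: (idle)
t=43: (idle)
t=44: (idle)
t=45: (idle)

completion order = A, H, B, G, C, D, E, F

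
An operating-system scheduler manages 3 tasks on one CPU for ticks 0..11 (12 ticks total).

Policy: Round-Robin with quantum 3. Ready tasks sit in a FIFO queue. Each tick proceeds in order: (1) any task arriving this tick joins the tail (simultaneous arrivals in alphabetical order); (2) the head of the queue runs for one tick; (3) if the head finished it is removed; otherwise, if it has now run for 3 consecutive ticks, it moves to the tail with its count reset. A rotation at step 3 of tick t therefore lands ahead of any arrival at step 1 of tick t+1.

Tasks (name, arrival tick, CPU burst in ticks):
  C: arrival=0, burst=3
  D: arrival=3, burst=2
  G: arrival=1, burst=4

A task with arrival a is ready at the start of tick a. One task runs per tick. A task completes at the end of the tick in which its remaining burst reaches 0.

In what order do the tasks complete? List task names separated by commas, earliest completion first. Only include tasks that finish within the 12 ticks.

t=0: queue=[C] q_used=0 → run C
t=1: queue=[C,G] q_used=1 → run C
t=2: queue=[C,G] q_used=2 → run C
t=3: queue=[G,D] q_used=0 → run G
t=4: queue=[G,D] q_used=1 → run G
t=5: queue=[G,D] q_used=2 → run G
t=6: queue=[D,G] q_used=0 → run D
t=7: queue=[D,G] q_used=1 → run D
t=8: queue=[G] q_used=0 → run G
t=9: (idle)
t=10: (idle)
t=11: (idle)

completion order = C, D, G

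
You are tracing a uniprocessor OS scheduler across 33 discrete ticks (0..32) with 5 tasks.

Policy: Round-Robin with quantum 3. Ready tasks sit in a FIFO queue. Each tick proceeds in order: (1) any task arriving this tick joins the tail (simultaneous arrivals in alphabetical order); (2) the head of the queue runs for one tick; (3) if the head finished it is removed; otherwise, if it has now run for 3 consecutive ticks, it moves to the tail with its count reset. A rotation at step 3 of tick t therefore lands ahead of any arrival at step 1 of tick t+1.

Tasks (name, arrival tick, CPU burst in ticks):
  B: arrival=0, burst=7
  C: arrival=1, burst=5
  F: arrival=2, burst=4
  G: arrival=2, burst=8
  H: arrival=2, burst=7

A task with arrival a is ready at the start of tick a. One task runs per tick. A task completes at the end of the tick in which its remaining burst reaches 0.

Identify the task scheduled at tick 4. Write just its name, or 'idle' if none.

running at tick 4 = C

t=0: queue=[B] q_used=0 → run B
t=1: queue=[B,C] q_used=1 → run B
t=2: queue=[B,C,F,G,H] q_used=2 → run B
t=3: queue=[C,F,G,H,B] q_used=0 → run C
t=4: queue=[C,F,G,H,B] q_used=1 → run C
t=5: queue=[C,F,G,H,B] q_used=2 → run C
t=6: queue=[F,G,H,B,C] q_used=0 → run F
t=7: queue=[F,G,H,B,C] q_used=1 → run F
t=8: queue=[F,G,H,B,C] q_used=2 → run F
t=9: queue=[G,H,B,C,F] q_used=0 → run G
t=10: queue=[G,H,B,C,F] q_used=1 → run G
t=11: queue=[G,H,B,C,F] q_used=2 → run G
t=12: queue=[H,B,C,F,G] q_used=0 → run H
t=13: queue=[H,B,C,F,G] q_used=1 → run H
t=14: queue=[H,B,C,F,G] q_used=2 → run H
t=15: queue=[B,C,F,G,H] q_used=0 → run B
t=16: queue=[B,C,F,G,H] q_used=1 → run B
t=17: queue=[B,C,F,G,H] q_used=2 → run B
t=18: queue=[C,F,G,H,B] q_used=0 → run C
t=19: queue=[C,F,G,H,B] q_used=1 → run C
t=20: queue=[F,G,H,B] q_used=0 → run F
t=21: queue=[G,H,B] q_used=0 → run G
t=22: queue=[G,H,B] q_used=1 → run G
t=23: queue=[G,H,B] q_used=2 → run G
t=24: queue=[H,B,G] q_used=0 → run H
t=25: queue=[H,B,G] q_used=1 → run H
t=26: queue=[H,B,G] q_used=2 → run H
t=27: queue=[B,G,H] q_used=0 → run B
t=28: queue=[G,H] q_used=0 → run G
t=29: queue=[G,H] q_used=1 → run G
t=30: queue=[H] q_used=0 → run H
t=31: (idle)
t=32: (idle)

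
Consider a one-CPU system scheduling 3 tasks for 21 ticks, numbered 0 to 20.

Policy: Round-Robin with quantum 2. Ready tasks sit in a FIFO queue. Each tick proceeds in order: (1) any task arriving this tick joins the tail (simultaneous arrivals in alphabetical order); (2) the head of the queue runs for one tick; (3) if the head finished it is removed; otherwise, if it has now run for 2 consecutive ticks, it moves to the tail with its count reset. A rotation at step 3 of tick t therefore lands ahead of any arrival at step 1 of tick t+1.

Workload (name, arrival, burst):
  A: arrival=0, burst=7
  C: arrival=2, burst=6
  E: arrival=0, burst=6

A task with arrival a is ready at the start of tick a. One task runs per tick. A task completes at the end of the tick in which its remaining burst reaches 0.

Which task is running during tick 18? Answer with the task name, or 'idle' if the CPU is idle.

running at tick 18 = C

t=0: queue=[A,E] q_used=0 → run A
t=1: queue=[A,E] q_used=1 → run A
t=2: queue=[E,A,C] q_used=0 → run E
t=3: queue=[E,A,C] q_used=1 → run E
t=4: queue=[A,C,E] q_used=0 → run A
t=5: queue=[A,C,E] q_used=1 → run A
t=6: queue=[C,E,A] q_used=0 → run C
t=7: queue=[C,E,A] q_used=1 → run C
t=8: queue=[E,A,C] q_used=0 → run E
t=9: queue=[E,A,C] q_used=1 → run E
t=10: queue=[A,C,E] q_used=0 → run A
t=11: queue=[A,C,E] q_used=1 → run A
t=12: queue=[C,E,A] q_used=0 → run C
t=13: queue=[C,E,A] q_used=1 → run C
t=14: queue=[E,A,C] q_used=0 → run E
t=15: queue=[E,A,C] q_used=1 → run E
t=16: queue=[A,C] q_used=0 → run A
t=17: queue=[C] q_used=0 → run C
t=18: queue=[C] q_used=1 → run C
t=19: (idle)
t=20: (idle)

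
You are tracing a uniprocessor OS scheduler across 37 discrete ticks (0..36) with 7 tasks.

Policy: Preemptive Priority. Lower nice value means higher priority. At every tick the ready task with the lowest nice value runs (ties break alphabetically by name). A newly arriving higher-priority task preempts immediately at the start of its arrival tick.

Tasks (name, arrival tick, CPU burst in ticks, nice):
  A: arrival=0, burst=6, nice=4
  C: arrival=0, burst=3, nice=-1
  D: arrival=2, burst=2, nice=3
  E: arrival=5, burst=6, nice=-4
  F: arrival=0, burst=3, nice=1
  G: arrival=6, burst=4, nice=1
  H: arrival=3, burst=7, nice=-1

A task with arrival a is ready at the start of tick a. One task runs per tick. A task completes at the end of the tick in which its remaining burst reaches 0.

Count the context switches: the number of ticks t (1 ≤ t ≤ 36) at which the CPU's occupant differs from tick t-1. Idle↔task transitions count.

t=0: ready={A,C,F} → run C
t=1: ready={A,C,F} → run C
t=2: ready={A,C,D,F} → run C
t=3: ready={A,D,F,H} → run H
t=4: ready={A,D,F,H} → run H
t=5: ready={A,D,E,F,H} → run E
t=6: ready={A,D,E,F,G,H} → run E
t=7: ready={A,D,E,F,G,H} → run E
t=8: ready={A,D,E,F,G,H} → run E
t=9: ready={A,D,E,F,G,H} → run E
t=10: ready={A,D,E,F,G,H} → run E
t=11: ready={A,D,F,G,H} → run H
t=12: ready={A,D,F,G,H} → run H
t=13: ready={A,D,F,G,H} → run H
t=14: ready={A,D,F,G,H} → run H
t=15: ready={A,D,F,G,H} → run H
t=16: ready={A,D,F,G} → run F
t=17: ready={A,D,F,G} → run F
t=18: ready={A,D,F,G} → run F
t=19: ready={A,D,G} → run G
t=20: ready={A,D,G} → run G
t=21: ready={A,D,G} → run G
t=22: ready={A,D,G} → run G
t=23: ready={A,D} → run D
t=24: ready={A,D} → run D
t=25: ready={A} → run A
t=26: ready={A} → run A
t=27: ready={A} → run A
t=28: ready={A} → run A
t=29: ready={A} → run A
t=30: ready={A} → run A
t=31: (idle)
t=32: (idle)
t=33: (idle)
t=34: (idle)
t=35: (idle)
t=36: (idle)

context switches = 8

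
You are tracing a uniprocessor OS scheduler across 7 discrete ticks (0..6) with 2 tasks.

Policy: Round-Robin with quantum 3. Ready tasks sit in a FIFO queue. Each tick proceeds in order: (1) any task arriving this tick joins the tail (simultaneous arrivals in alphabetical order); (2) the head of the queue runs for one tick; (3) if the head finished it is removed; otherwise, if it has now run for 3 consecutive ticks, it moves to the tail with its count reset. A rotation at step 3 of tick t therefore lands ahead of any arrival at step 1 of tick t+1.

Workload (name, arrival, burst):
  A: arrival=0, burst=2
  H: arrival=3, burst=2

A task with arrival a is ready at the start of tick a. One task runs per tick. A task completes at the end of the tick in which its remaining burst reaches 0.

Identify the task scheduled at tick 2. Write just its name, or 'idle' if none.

t=0: queue=[A] q_used=0 → run A
t=1: queue=[A] q_used=1 → run A
t=2: (idle)
t=3: queue=[H] q_used=0 → run H
t=4: queue=[H] q_used=1 → run H
t=5: (idle)
t=6: (idle)

running at tick 2 = idle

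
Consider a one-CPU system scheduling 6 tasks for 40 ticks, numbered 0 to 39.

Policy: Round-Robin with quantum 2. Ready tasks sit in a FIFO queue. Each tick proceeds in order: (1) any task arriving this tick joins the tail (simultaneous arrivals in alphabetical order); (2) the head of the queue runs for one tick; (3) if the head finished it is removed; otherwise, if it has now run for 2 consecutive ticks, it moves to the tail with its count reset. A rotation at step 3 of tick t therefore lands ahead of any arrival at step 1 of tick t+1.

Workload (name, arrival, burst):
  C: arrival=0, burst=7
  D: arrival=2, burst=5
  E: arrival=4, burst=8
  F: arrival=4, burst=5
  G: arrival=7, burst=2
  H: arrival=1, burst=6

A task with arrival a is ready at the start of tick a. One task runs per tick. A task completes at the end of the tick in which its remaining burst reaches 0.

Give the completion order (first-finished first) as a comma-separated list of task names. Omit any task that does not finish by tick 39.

completion order = G, H, C, D, F, E

t=0: queue=[C] q_used=0 → run C
t=1: queue=[C,H] q_used=1 → run C
t=2: queue=[H,C,D] q_used=0 → run H
t=3: queue=[H,C,D] q_used=1 → run H
t=4: queue=[C,D,H,E,F] q_used=0 → run C
t=5: queue=[C,D,H,E,F] q_used=1 → run C
t=6: queue=[D,H,E,F,C] q_used=0 → run D
t=7: queue=[D,H,E,F,C,G] q_used=1 → run D
t=8: queue=[H,E,F,C,G,D] q_used=0 → run H
t=9: queue=[H,E,F,C,G,D] q_used=1 → run H
t=10: queue=[E,F,C,G,D,H] q_used=0 → run E
t=11: queue=[E,F,C,G,D,H] q_used=1 → run E
t=12: queue=[F,C,G,D,H,E] q_used=0 → run F
t=13: queue=[F,C,G,D,H,E] q_used=1 → run F
t=14: queue=[C,G,D,H,E,F] q_used=0 → run C
t=15: queue=[C,G,D,H,E,F] q_used=1 → run C
t=16: queue=[G,D,H,E,F,C] q_used=0 → run G
t=17: queue=[G,D,H,E,F,C] q_used=1 → run G
t=18: queue=[D,H,E,F,C] q_used=0 → run D
t=19: queue=[D,H,E,F,C] q_used=1 → run D
t=20: queue=[H,E,F,C,D] q_used=0 → run H
t=21: queue=[H,E,F,C,D] q_used=1 → run H
t=22: queue=[E,F,C,D] q_used=0 → run E
t=23: queue=[E,F,C,D] q_used=1 → run E
t=24: queue=[F,C,D,E] q_used=0 → run F
t=25: queue=[F,C,D,E] q_used=1 → run F
t=26: queue=[C,D,E,F] q_used=0 → run C
t=27: queue=[D,E,F] q_used=0 → run D
t=28: queue=[E,F] q_used=0 → run E
t=29: queue=[E,F] q_used=1 → run E
t=30: queue=[F,E] q_used=0 → run F
t=31: queue=[E] q_used=0 → run E
t=32: queue=[E] q_used=1 → run E
t=33: (idle)
t=34: (idle)
t=35: (idle)
t=36: (idle)
t=37: (idle)
t=38: (idle)
t=39: (idle)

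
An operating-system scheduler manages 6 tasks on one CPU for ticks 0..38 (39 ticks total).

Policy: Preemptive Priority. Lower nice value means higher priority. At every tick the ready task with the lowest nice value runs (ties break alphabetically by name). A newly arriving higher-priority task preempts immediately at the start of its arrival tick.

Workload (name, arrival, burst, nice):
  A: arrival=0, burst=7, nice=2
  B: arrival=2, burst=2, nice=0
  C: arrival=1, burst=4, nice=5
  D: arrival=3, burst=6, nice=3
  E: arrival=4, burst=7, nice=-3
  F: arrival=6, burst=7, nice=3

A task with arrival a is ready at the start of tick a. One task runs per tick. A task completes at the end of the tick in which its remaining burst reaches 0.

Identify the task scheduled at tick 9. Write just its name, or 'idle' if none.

t=0: ready={A} → run A
t=1: ready={A,C} → run A
t=2: ready={A,B,C} → run B
t=3: ready={A,B,C,D} → run B
t=4: ready={A,C,D,E} → run E
t=5: ready={A,C,D,E} → run E
t=6: ready={A,C,D,E,F} → run E
t=7: ready={A,C,D,E,F} → run E
t=8: ready={A,C,D,E,F} → run E
t=9: ready={A,C,D,E,F} → run E
t=10: ready={A,C,D,E,F} → run E
t=11: ready={A,C,D,F} → run A
t=12: ready={A,C,D,F} → run A
t=13: ready={A,C,D,F} → run A
t=14: ready={A,C,D,F} → run A
t=15: ready={A,C,D,F} → run A
t=16: ready={C,D,F} → run D
t=17: ready={C,D,F} → run D
t=18: ready={C,D,F} → run D
t=19: ready={C,D,F} → run D
t=20: ready={C,D,F} → run D
t=21: ready={C,D,F} → run D
t=22: ready={C,F} → run F
t=23: ready={C,F} → run F
t=24: ready={C,F} → run F
t=25: ready={C,F} → run F
t=26: ready={C,F} → run F
t=27: ready={C,F} → run F
t=28: ready={C,F} → run F
t=29: ready={C} → run C
t=30: ready={C} → run C
t=31: ready={C} → run C
t=32: ready={C} → run C
t=33: (idle)
t=34: (idle)
t=35: (idle)
t=36: (idle)
t=37: (idle)
t=38: (idle)

running at tick 9 = E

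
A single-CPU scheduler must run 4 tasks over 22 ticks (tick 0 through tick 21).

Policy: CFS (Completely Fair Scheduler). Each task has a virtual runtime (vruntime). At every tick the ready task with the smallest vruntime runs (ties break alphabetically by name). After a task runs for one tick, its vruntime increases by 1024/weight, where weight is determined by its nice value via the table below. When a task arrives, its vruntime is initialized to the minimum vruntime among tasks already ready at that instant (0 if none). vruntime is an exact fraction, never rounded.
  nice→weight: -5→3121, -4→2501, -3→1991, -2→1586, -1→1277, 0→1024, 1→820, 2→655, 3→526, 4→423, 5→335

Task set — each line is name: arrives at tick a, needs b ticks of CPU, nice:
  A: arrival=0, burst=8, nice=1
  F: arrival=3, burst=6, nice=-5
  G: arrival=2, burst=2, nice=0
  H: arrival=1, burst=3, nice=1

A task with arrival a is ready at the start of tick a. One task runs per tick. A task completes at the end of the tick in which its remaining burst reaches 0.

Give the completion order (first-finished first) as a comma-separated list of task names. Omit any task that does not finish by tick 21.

completion order = G, F, H, A

t=0: vr[A=0] → run A
t=1: vr[A=256/205 H=256/205] → run A
t=2: vr[A=512/205 G=256/205 H=256/205] → run G
t=3: vr[A=512/205 F=256/205 G=461/205 H=256/205] → run F
t=4: vr[A=512/205 F=1008896/639805 G=461/205 H=256/205] → run H
t=5: vr[A=512/205 F=1008896/639805 G=461/205 H=512/205] → run F
t=6: vr[A=512/205 F=1218816/639805 G=461/205 H=512/205] → run F
t=7: vr[A=512/205 F=1428736/639805 G=461/205 H=512/205] → run F
t=8: vr[A=512/205 F=1638656/639805 G=461/205 H=512/205] → run G
t=9: vr[A=512/205 F=1638656/639805 H=512/205] → run A
t=10: vr[A=768/205 F=1638656/639805 H=512/205] → run H
t=11: vr[A=768/205 F=1638656/639805 H=768/205] → run F
t=12: vr[A=768/205 F=1848576/639805 H=768/205] → run F
t=13: vr[A=768/205 H=768/205] → run A
t=14: vr[A=1024/205 H=768/205] → run H
t=15: vr[A=1024/205] → run A
t=16: vr[A=256/41] → run A
t=17: vr[A=1536/205] → run A
t=18: vr[A=1792/205] → run A
t=19: (idle)
t=20: (idle)
t=21: (idle)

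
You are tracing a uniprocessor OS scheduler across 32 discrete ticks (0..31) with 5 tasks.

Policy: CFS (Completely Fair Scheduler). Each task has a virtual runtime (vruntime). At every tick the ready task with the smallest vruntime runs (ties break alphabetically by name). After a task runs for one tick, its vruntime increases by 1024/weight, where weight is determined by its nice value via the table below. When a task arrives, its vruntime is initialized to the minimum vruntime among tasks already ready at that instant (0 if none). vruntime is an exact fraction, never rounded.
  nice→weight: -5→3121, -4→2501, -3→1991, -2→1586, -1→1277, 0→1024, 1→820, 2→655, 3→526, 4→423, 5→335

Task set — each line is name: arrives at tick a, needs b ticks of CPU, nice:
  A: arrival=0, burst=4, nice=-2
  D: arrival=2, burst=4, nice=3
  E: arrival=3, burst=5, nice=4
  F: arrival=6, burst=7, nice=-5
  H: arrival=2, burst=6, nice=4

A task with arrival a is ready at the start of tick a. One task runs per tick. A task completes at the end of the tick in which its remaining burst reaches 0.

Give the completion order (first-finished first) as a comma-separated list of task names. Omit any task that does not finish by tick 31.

completion order = A, F, D, E, H

t=0: vr[A=0] → run A
t=1: vr[A=512/793] → run A
t=2: vr[A=1024/793 D=1024/793 H=1024/793] → run A
t=3: vr[A=1536/793 D=1024/793 E=1024/793 H=1024/793] → run D
t=4: vr[A=1536/793 D=675328/208559 E=1024/793 H=1024/793] → run E
t=5: vr[A=1536/793 D=675328/208559 E=1245184/335439 H=1024/793] → run H
t=6: vr[A=1536/793 D=675328/208559 E=1245184/335439 F=1536/793 H=1245184/335439] → run A
t=7: vr[D=675328/208559 E=1245184/335439 F=1536/793 H=1245184/335439] → run F
t=8: vr[D=675328/208559 E=1245184/335439 F=5605888/2474953 H=1245184/335439] → run F
t=9: vr[D=675328/208559 E=1245184/335439 F=6417920/2474953 H=1245184/335439] → run F
t=10: vr[D=675328/208559 E=1245184/335439 F=7229952/2474953 H=1245184/335439] → run F
t=11: vr[D=675328/208559 E=1245184/335439 F=8041984/2474953 H=1245184/335439] → run D
t=12: vr[D=1081344/208559 E=1245184/335439 F=8041984/2474953 H=1245184/335439] → run F
t=13: vr[D=1081344/208559 E=1245184/335439 F=8854016/2474953 H=1245184/335439] → run F
t=14: vr[D=1081344/208559 E=1245184/335439 F=9666048/2474953 H=1245184/335439] → run E
t=15: vr[D=1081344/208559 E=2057216/335439 F=9666048/2474953 H=1245184/335439] → run H
t=16: vr[D=1081344/208559 E=2057216/335439 F=9666048/2474953 H=2057216/335439] → run F
t=17: vr[D=1081344/208559 E=2057216/335439 H=2057216/335439] → run D
t=18: vr[D=1487360/208559 E=2057216/335439 H=2057216/335439] → run E
t=19: vr[D=1487360/208559 E=956416/111813 H=2057216/335439] → run H
t=20: vr[D=1487360/208559 E=956416/111813 H=956416/111813] → run D
t=21: vr[E=956416/111813 H=956416/111813] → run E
t=22: vr[E=3681280/335439 H=956416/111813] → run H
t=23: vr[E=3681280/335439 H=3681280/335439] → run E
t=24: vr[H=3681280/335439] → run H
t=25: vr[H=4493312/335439] → run H
t=26: (idle)
t=27: (idle)
t=28: (idle)
t=29: (idle)
t=30: (idle)
t=31: (idle)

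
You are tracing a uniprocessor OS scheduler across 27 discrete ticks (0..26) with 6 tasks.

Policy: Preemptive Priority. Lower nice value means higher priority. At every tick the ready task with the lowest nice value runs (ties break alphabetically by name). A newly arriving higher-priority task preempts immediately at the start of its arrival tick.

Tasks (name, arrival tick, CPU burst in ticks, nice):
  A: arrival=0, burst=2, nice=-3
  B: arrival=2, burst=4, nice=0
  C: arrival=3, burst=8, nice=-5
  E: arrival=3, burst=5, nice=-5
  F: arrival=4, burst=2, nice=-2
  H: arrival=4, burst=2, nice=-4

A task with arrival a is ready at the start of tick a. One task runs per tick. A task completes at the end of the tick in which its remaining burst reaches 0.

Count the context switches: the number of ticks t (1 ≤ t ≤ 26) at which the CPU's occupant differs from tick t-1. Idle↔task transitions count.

t=0: ready={A} → run A
t=1: ready={A} → run A
t=2: ready={B} → run B
t=3: ready={B,C,E} → run C
t=4: ready={B,C,E,F,H} → run C
t=5: ready={B,C,E,F,H} → run C
t=6: ready={B,C,E,F,H} → run C
t=7: ready={B,C,E,F,H} → run C
t=8: ready={B,C,E,F,H} → run C
t=9: ready={B,C,E,F,H} → run C
t=10: ready={B,C,E,F,H} → run C
t=11: ready={B,E,F,H} → run E
t=12: ready={B,E,F,H} → run E
t=13: ready={B,E,F,H} → run E
t=14: ready={B,E,F,H} → run E
t=15: ready={B,E,F,H} → run E
t=16: ready={B,F,H} → run H
t=17: ready={B,F,H} → run H
t=18: ready={B,F} → run F
t=19: ready={B,F} → run F
t=20: ready={B} → run B
t=21: ready={B} → run B
t=22: ready={B} → run B
t=23: (idle)
t=24: (idle)
t=25: (idle)
t=26: (idle)

context switches = 7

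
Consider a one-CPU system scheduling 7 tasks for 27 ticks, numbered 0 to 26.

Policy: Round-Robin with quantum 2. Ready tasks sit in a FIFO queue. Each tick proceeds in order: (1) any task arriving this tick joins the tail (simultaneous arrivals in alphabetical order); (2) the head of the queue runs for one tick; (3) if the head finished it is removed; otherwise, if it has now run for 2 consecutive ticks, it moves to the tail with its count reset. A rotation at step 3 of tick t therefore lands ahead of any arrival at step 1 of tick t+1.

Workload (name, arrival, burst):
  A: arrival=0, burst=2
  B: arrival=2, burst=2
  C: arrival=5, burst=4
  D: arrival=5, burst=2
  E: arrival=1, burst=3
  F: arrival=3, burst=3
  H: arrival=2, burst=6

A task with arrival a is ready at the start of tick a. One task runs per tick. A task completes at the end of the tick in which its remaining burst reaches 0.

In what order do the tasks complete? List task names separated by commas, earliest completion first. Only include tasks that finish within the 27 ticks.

completion order = A, B, E, D, F, C, H

t=0: queue=[A] q_used=0 → run A
t=1: queue=[A,E] q_used=1 → run A
t=2: queue=[E,B,H] q_used=0 → run E
t=3: queue=[E,B,H,F] q_used=1 → run E
t=4: queue=[B,H,F,E] q_used=0 → run B
t=5: queue=[B,H,F,E,C,D] q_used=1 → run B
t=6: queue=[H,F,E,C,D] q_used=0 → run H
t=7: queue=[H,F,E,C,D] q_used=1 → run H
t=8: queue=[F,E,C,D,H] q_used=0 → run F
t=9: queue=[F,E,C,D,H] q_used=1 → run F
t=10: queue=[E,C,D,H,F] q_used=0 → run E
t=11: queue=[C,D,H,F] q_used=0 → run C
t=12: queue=[C,D,H,F] q_used=1 → run C
t=13: queue=[D,H,F,C] q_used=0 → run D
t=14: queue=[D,H,F,C] q_used=1 → run D
t=15: queue=[H,F,C] q_used=0 → run H
t=16: queue=[H,F,C] q_used=1 → run H
t=17: queue=[F,C,H] q_used=0 → run F
t=18: queue=[C,H] q_used=0 → run C
t=19: queue=[C,H] q_used=1 → run C
t=20: queue=[H] q_used=0 → run H
t=21: queue=[H] q_used=1 → run H
t=22: (idle)
t=23: (idle)
t=24: (idle)
t=25: (idle)
t=26: (idle)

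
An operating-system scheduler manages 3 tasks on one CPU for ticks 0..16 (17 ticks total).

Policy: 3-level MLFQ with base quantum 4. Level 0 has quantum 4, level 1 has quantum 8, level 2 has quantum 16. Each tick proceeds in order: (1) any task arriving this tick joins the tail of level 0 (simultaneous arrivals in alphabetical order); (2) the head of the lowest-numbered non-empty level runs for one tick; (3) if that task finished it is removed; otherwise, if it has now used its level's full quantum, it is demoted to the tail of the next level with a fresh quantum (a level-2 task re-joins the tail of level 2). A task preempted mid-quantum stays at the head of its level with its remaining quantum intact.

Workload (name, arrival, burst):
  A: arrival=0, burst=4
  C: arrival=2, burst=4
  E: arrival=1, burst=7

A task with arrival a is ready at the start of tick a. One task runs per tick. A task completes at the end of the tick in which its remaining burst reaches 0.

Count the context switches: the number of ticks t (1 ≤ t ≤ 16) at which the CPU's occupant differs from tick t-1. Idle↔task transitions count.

context switches = 4

t=0: L0/L1/L2 = A/-/- → run A
t=1: L0/L1/L2 = AE/-/- → run A
t=2: L0/L1/L2 = AEC/-/- → run A
t=3: L0/L1/L2 = AEC/-/- → run A
t=4: L0/L1/L2 = EC/-/- → run E
t=5: L0/L1/L2 = EC/-/- → run E
t=6: L0/L1/L2 = EC/-/- → run E
t=7: L0/L1/L2 = EC/-/- → run E
t=8: L0/L1/L2 = C/E/- → run C
t=9: L0/L1/L2 = C/E/- → run C
t=10: L0/L1/L2 = C/E/- → run C
t=11: L0/L1/L2 = C/E/- → run C
t=12: L0/L1/L2 = -/E/- → run E
t=13: L0/L1/L2 = -/E/- → run E
t=14: L0/L1/L2 = -/E/- → run E
t=15: (idle)
t=16: (idle)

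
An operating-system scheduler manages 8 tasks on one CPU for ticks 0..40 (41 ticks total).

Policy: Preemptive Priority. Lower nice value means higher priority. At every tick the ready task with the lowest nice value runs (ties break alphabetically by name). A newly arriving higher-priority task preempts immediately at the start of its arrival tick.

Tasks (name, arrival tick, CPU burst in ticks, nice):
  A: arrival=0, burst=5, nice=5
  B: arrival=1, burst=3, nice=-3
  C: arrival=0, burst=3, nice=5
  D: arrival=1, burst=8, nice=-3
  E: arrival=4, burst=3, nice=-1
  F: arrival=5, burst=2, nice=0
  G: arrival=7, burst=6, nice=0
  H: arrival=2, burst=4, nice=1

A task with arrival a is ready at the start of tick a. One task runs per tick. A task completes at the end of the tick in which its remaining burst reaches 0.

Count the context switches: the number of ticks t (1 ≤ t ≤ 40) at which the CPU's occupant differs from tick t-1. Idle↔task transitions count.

context switches = 9

t=0: ready={A,C} → run A
t=1: ready={A,B,C,D} → run B
t=2: ready={A,B,C,D,H} → run B
t=3: ready={A,B,C,D,H} → run B
t=4: ready={A,C,D,E,H} → run D
t=5: ready={A,C,D,E,F,H} → run D
t=6: ready={A,C,D,E,F,H} → run D
t=7: ready={A,C,D,E,F,G,H} → run D
t=8: ready={A,C,D,E,F,G,H} → run D
t=9: ready={A,C,D,E,F,G,H} → run D
t=10: ready={A,C,D,E,F,G,H} → run D
t=11: ready={A,C,D,E,F,G,H} → run D
t=12: ready={A,C,E,F,G,H} → run E
t=13: ready={A,C,E,F,G,H} → run E
t=14: ready={A,C,E,F,G,H} → run E
t=15: ready={A,C,F,G,H} → run F
t=16: ready={A,C,F,G,H} → run F
t=17: ready={A,C,G,H} → run G
t=18: ready={A,C,G,H} → run G
t=19: ready={A,C,G,H} → run G
t=20: ready={A,C,G,H} → run G
t=21: ready={A,C,G,H} → run G
t=22: ready={A,C,G,H} → run G
t=23: ready={A,C,H} → run H
t=24: ready={A,C,H} → run H
t=25: ready={A,C,H} → run H
t=26: ready={A,C,H} → run H
t=27: ready={A,C} → run A
t=28: ready={A,C} → run A
t=29: ready={A,C} → run A
t=30: ready={A,C} → run A
t=31: ready={C} → run C
t=32: ready={C} → run C
t=33: ready={C} → run C
t=34: (idle)
t=35: (idle)
t=36: (idle)
t=37: (idle)
t=38: (idle)
t=39: (idle)
t=40: (idle)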